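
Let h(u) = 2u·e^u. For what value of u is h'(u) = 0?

Differentiating with the product rule gives h'(u) = (2u + 2)·e^u. Since e^u > 0, the only critical point is u = -1.
h''(-1) has the same sign as 2 > 0, so this is a local minimum.
h(-1) = (-2)·e^(-1) ≈ -0.7358.

-1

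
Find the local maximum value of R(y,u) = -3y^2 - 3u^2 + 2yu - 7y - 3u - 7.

-1/4

∂R/∂y = -6y + 2u - 7 = 0 and ∂R/∂u = 2y - 6u - 3 = 0, so (y, u) = (-3/2, -1).
The Hessian has R_{yy} = -6, R_{uu} = -6, R_{yu} = 2, giving D = 32 > 0 with R_{yy} < 0, so the point is a local maximum.
R(-3/2, -1) = -1/4.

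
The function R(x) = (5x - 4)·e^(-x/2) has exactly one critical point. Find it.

14/5

Differentiating with the product rule gives R'(x) = (-(5/2)x + 7)·e^(-x/2). Since e^(-x/2) > 0, the only critical point is x = 14/5.
R''(14/5) has the same sign as -5/2 < 0, so this is a local maximum.
R(14/5) = (10)·e^(-7/5) ≈ 2.4660.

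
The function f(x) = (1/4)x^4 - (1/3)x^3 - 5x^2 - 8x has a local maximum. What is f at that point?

43/12

f'(x) = x^3 - x^2 - 10x - 8. Setting f'(x) = 0 gives x ∈ {-2, -1, 4}.
f''(x) = 3x^2 - 2x - 10. f''(-2) = 6 > 0 ⇒ local minimum; f''(-1) = -5 < 0 ⇒ local maximum; f''(4) = 30 > 0 ⇒ local minimum.
So the local maximum value is f(-1) = 43/12.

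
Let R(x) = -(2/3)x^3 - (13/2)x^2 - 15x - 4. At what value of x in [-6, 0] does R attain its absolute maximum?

The derivative is -2x^2 - 13x - 15, which vanishes at x = -5 and x = -3/2.
Evaluating at the critical points and endpoints: R(-6) = -4, R(-5) = -49/6, R(-3/2) = 49/8, R(0) = -4.
Hence the absolute maximum is 49/8 at x = -3/2.

-3/2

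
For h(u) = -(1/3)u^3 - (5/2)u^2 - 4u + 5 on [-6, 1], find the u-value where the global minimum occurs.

1

Differentiating, h'(u) = -u^2 - 5u - 4; which vanishes at u = -4 and u = -1.
Candidates: h(-6) = 11,  h(-4) = 7/3,  h(-1) = 41/6,  h(1) = -11/6.
Hence the absolute minimum is -11/6 at u = 1.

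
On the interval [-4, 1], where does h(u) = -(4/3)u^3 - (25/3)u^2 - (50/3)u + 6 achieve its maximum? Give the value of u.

The derivative is -4u^2 - (50/3)u - 50/3, which vanishes at u = -5/2 and u = -5/3.
Candidates: h(-4) = 74/3; h(-5/2) = 197/12; h(-5/3) = 1361/81; h(1) = -61/3.
Hence the absolute maximum is 74/3 at u = -4.

-4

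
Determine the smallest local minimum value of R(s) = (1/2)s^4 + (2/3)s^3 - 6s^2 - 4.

Critical points: R'(s) = 2s^3 + 2s^2 - 12s vanishes at s = -3, 0, 2.
R''(s) = 6s^2 + 4s - 12. R''(-3) = 30 > 0 ⇒ local minimum; R''(0) = -12 < 0 ⇒ local maximum; R''(2) = 20 > 0 ⇒ local minimum.
So the smallest local minimum value is R(-3) = -71/2.

-71/2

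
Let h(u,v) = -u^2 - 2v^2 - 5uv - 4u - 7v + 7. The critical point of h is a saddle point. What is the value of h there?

∂h/∂u = -2u - 5v - 4 = 0 and ∂h/∂v = -5u - 4v - 7 = 0, so (u, v) = (-19/17, -6/17).
The Hessian has h_{uu} = -2, h_{vv} = -4, h_{uv} = -5, giving D = -17 < 0, so the point is a saddle point.
h(-19/17, -6/17) = 178/17.

178/17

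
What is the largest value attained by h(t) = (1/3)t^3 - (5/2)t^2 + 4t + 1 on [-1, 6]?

The derivative is t^2 - 5t + 4, which vanishes at t = 1 and t = 4.
Candidates: h(-1) = -35/6, h(1) = 17/6, h(4) = -5/3, h(6) = 7.
Hence the absolute maximum is 7 at t = 6.

7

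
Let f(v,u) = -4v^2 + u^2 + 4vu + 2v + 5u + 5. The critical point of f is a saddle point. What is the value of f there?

∂f/∂v = -8v + 4u + 2 = 0 and ∂f/∂u = 4v + 2u + 5 = 0, so (v, u) = (-1/2, -3/2).
The Hessian has f_{vv} = -8, f_{uu} = 2, f_{vu} = 4, giving D = -32 < 0, so the point is a saddle point.
f(-1/2, -3/2) = 3/4.

3/4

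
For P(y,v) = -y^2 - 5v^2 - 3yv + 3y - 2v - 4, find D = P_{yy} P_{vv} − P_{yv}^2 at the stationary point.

∂P/∂y = -2y - 3v + 3 = 0 and ∂P/∂v = -3y - 10v - 2 = 0, so (y, v) = (36/11, -13/11).
The Hessian has P_{yy} = -2, P_{vv} = -10, P_{yv} = -3, giving D = 11 > 0 with P_{yy} < 0, so the point is a local maximum.
D = (-2)·(-10) − (-3)^2 = 11.

11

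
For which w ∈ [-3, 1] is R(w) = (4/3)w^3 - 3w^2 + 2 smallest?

-3

The derivative is 4w^2 - 6w, whose only zero in [-3, 1] is w = 0.
Evaluating at the critical points and endpoints: R(-3) = -61,  R(0) = 2,  R(1) = 1/3.
So the minimum is R(-3) = -61.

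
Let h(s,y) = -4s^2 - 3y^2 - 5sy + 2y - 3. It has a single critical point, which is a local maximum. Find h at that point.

∂h/∂s = -8s - 5y = 0 and ∂h/∂y = -5s - 6y + 2 = 0, so (s, y) = (-10/23, 16/23).
The Hessian has h_{ss} = -8, h_{yy} = -6, h_{sy} = -5, giving D = 23 > 0 with h_{ss} < 0, so the point is a local maximum.
h(-10/23, 16/23) = -53/23.

-53/23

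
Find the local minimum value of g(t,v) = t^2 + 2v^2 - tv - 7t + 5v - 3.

-109/7

∂g/∂t = 2t - v - 7 = 0 and ∂g/∂v = -t + 4v + 5 = 0, so (t, v) = (23/7, -3/7).
The Hessian has g_{tt} = 2, g_{vv} = 4, g_{tv} = -1, giving D = 7 > 0 with g_{tt} > 0, so the point is a local minimum.
g(23/7, -3/7) = -109/7.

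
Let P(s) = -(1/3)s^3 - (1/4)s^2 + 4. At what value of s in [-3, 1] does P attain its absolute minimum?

1

The derivative is -s^2 - (1/2)s, which vanishes at s = -1/2 and s = 0.
Evaluating at the critical points and endpoints: P(-3) = 43/4,  P(-1/2) = 191/48,  P(0) = 4,  P(1) = 41/12.
Hence the absolute minimum is 41/12 at s = 1.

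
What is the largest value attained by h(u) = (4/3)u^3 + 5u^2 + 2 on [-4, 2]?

98/3

h'(u) = 4u^2 + 10u, which vanishes at u = -5/2 and u = 0.
Candidates: h(-4) = -10/3; h(-5/2) = 149/12; h(0) = 2; h(2) = 98/3.
The maximum over the interval is 98/3, attained at u = 2.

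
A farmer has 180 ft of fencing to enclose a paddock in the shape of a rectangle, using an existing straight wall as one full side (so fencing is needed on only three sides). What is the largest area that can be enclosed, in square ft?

4050

Let the sides perpendicular to the wall have length x and the parallel side y, so 2x + y = 180 and the area is A = xy = x(180 − 2x).
A'(x) = 180 − 4x = 0 gives x = 45, and A''(x) = −4 < 0 confirms a maximum.
Then y = 180 − 2·45 = 90 and A = 4050.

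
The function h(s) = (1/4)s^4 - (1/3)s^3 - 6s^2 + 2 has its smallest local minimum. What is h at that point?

-154/3

h'(s) = s^3 - s^2 - 12s = 0 at s = -3, 0, 4.
Second-derivative test with h''(s) = 3s^2 - 2s - 12: h''(-3) = 21 > 0 ⇒ local minimum; h''(0) = -12 < 0 ⇒ local maximum; h''(4) = 28 > 0 ⇒ local minimum.
So the smallest local minimum value is h(4) = -154/3.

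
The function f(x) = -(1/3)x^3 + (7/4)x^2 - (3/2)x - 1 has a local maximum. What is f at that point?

f'(x) = -x^2 + (7/2)x - 3/2. Setting f'(x) = 0 gives x ∈ {1/2, 3}.
Second-derivative test with f''(x) = -2x + 7/2: f''(1/2) = 5/2 > 0 ⇒ local minimum; f''(3) = -5/2 < 0 ⇒ local maximum.
Thus f has its local maximum at x = 3, with value 5/4.

5/4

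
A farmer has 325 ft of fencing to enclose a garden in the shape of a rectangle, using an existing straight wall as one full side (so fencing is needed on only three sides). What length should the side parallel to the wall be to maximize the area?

Let the sides perpendicular to the wall have length x and the parallel side y, so 2x + y = 325 and the area is A = xy = x(325 − 2x).
A'(x) = 325 − 4x = 0 gives x = 325/4, and A''(x) = −4 < 0 confirms a maximum.
Then y = 325 − 2·325/4 = 325/2 and A = 105625/8.

325/2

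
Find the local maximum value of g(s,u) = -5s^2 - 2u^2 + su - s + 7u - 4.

∂g/∂s = -10s + u - 1 = 0 and ∂g/∂u = s - 4u + 7 = 0, so (s, u) = (1/13, 23/13).
The Hessian has g_{ss} = -10, g_{uu} = -4, g_{su} = 1, giving D = 39 > 0 with g_{ss} < 0, so the point is a local maximum.
g(1/13, 23/13) = 28/13.

28/13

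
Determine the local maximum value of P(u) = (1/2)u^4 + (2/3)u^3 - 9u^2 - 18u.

P'(u) = 2u^3 + 2u^2 - 18u - 18 = 0 at u = -3, -1, 3.
Since P''(u) = 6u^2 + 4u - 18, we get P''(-3) = 24 > 0 ⇒ local minimum; P''(-1) = -16 < 0 ⇒ local maximum; P''(3) = 48 > 0 ⇒ local minimum.
The local maximum is P(-1) = 53/6.

53/6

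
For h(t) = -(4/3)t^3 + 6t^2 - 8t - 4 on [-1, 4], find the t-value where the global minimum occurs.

4

The derivative is -4t^2 + 12t - 8, which vanishes at t = 1 and t = 2.
Candidates: h(-1) = 34/3, h(1) = -22/3, h(2) = -20/3, h(4) = -76/3.
The minimum over the interval is -76/3, attained at t = 4.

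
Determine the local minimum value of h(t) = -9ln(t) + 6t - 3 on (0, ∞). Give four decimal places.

2.3508

h'(t) = -9/t + 6 = 0 gives t = 3/2.
h''(t) = 9/t², which is positive for t > 0, so this is a local minimum.
h(3/2) = -9·ln(3/2) + 9 - 3 ≈ 2.3508.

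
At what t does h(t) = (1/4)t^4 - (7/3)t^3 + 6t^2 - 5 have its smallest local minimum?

0

Critical points: h'(t) = t^3 - 7t^2 + 12t vanishes at t = 0, 3, 4.
h''(t) = 3t^2 - 14t + 12. h''(0) = 12 > 0 ⇒ local minimum; h''(3) = -3 < 0 ⇒ local maximum; h''(4) = 4 > 0 ⇒ local minimum.
Thus h has its smallest local minimum at t = 0, with value -5.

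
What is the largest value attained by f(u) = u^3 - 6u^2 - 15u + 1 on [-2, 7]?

f'(u) = 3u^2 - 12u - 15, which vanishes at u = -1 and u = 5.
Candidates: f(-2) = -1; f(-1) = 9; f(5) = -99; f(7) = -55.
Hence the absolute maximum is 9 at u = -1.

9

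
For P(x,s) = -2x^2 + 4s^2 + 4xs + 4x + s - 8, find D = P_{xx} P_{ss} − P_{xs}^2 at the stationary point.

-48

∂P/∂x = -4x + 4s + 4 = 0 and ∂P/∂s = 4x + 8s + 1 = 0, so (x, s) = (7/12, -5/12).
The Hessian has P_{xx} = -4, P_{ss} = 8, P_{xs} = 4, giving D = -48 < 0, so the point is a saddle point.
D = (-4)·(8) − (4)^2 = -48.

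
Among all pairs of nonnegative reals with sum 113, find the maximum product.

12769/4

With x + y = 113, the product is P(x) = x(113 − x).
P'(x) = 113 − 2x = 0 gives x = 113/2; P'' = −2 < 0, so this is the maximum.
P = 113/2·113/2 = 12769/4.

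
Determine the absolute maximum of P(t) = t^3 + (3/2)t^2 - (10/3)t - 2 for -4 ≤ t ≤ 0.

167/54

P'(t) = 3t^2 + 3t - 10/3, whose only zero in [-4, 0] is t = -5/3.
Evaluating at the critical points and endpoints: P(-4) = -86/3,  P(-5/3) = 167/54,  P(0) = -2.
So the maximum is P(-5/3) = 167/54.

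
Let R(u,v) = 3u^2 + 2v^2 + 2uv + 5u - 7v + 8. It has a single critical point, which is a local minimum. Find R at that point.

-107/20

∂R/∂u = 6u + 2v + 5 = 0 and ∂R/∂v = 2u + 4v - 7 = 0, so (u, v) = (-17/10, 13/5).
The Hessian has R_{uu} = 6, R_{vv} = 4, R_{uv} = 2, giving D = 20 > 0 with R_{uu} > 0, so the point is a local minimum.
R(-17/10, 13/5) = -107/20.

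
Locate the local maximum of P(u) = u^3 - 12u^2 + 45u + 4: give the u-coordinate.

3

Critical points: P'(u) = 3u^2 - 24u + 45 vanishes at u = 3, 5.
Since P''(u) = 6u - 24, we get P''(3) = -6 < 0 ⇒ local maximum; P''(5) = 6 > 0 ⇒ local minimum.
The local maximum is P(3) = 58.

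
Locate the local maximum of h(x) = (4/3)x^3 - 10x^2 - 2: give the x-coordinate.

0

h'(x) = 4x^2 - 20x = 0 at x = 0, 5.
Since h''(x) = 8x - 20, we get h''(0) = -20 < 0 ⇒ local maximum; h''(5) = 20 > 0 ⇒ local minimum.
The local maximum is h(0) = -2.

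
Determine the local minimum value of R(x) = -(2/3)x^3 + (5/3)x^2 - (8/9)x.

R'(x) = -2x^2 + (10/3)x - 8/9 = 0 at x = 1/3, 4/3.
Since R''(x) = -4x + 10/3, we get R''(1/3) = 2 > 0 ⇒ local minimum; R''(4/3) = -2 < 0 ⇒ local maximum.
So the local minimum value is R(1/3) = -11/81.

-11/81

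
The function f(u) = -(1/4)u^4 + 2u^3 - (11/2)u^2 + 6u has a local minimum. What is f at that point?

f'(u) = -u^3 + 6u^2 - 11u + 6. Setting f'(u) = 0 gives u ∈ {1, 2, 3}.
Since f''(u) = -3u^2 + 12u - 11, we get f''(1) = -2 < 0 ⇒ local maximum; f''(2) = 1 > 0 ⇒ local minimum; f''(3) = -2 < 0 ⇒ local maximum.
So the local minimum value is f(2) = 2.

2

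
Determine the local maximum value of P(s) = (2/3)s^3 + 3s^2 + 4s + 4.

8/3

P'(s) = 2s^2 + 6s + 4. Setting P'(s) = 0 gives s ∈ {-2, -1}.
P''(s) = 4s + 6. P''(-2) = -2 < 0 ⇒ local maximum; P''(-1) = 2 > 0 ⇒ local minimum.
The local maximum is P(-2) = 8/3.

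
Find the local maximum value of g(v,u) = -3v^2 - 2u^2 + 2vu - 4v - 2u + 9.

∂g/∂v = -6v + 2u - 4 = 0 and ∂g/∂u = 2v - 4u - 2 = 0, so (v, u) = (-1, -1).
The Hessian has g_{vv} = -6, g_{uu} = -4, g_{vu} = 2, giving D = 20 > 0 with g_{vv} < 0, so the point is a local maximum.
g(-1, -1) = 12.

12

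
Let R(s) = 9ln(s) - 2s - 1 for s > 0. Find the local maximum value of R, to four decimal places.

3.5367

R'(s) = 9/s − 2 = 0 gives s = 9/2.
R''(s) = -9/s², which is negative for s > 0, so this is a local maximum.
R(9/2) = 9·ln(9/2) - 9 - 1 ≈ 3.5367.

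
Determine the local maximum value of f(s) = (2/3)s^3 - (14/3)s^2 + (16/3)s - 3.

f'(s) = 2s^2 - (28/3)s + 16/3. Setting f'(s) = 0 gives s ∈ {2/3, 4}.
f''(s) = 4s - 28/3. f''(2/3) = -20/3 < 0 ⇒ local maximum; f''(4) = 20/3 > 0 ⇒ local minimum.
Thus f has its local maximum at s = 2/3, with value -107/81.

-107/81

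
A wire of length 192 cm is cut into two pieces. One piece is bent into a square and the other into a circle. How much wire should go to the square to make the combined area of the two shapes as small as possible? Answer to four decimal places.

Let x be the length used for the square. Square side x/4; circle radius (192−x)/(2π).
A(x) = (x/4)² + π·((192−x)/(2π))² = x²/16 + (192−x)²/(4π) for 0 ≤ x ≤ 192. A'(x) = x/8 − (192−x)/(2π) = 0 gives x = 4·192/(π+4) ≈ 107.5390.
A'' = 1/8 + 1/(2π) > 0, so this gives the minimum combined area; x ≈ 107.5390 cm to the square.

107.5390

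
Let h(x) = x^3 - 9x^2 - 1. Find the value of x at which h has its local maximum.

h'(x) = 3x^2 - 18x. Setting h'(x) = 0 gives x ∈ {0, 6}.
h''(x) = 6x - 18. h''(0) = -18 < 0 ⇒ local maximum; h''(6) = 18 > 0 ⇒ local minimum.
Thus h has its local maximum at x = 0, with value -1.

0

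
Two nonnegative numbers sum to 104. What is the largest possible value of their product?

2704

With x + y = 104, the product is P(x) = x(104 − x).
P'(x) = 104 − 2x = 0 gives x = 52; P'' = −2 < 0, so this is the maximum.
P = 52·52 = 2704.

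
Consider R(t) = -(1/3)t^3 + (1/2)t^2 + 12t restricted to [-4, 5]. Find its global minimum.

The derivative is -t^2 + t + 12, which vanishes at t = -3 and t = 4.
Compare values at every candidate in [-4, 5]: R(-4) = -56/3; R(-3) = -45/2; R(4) = 104/3; R(5) = 185/6.
The minimum over the interval is -45/2, attained at t = -3.

-45/2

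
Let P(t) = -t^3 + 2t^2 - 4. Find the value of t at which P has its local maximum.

4/3

Critical points: P'(t) = -3t^2 + 4t vanishes at t = 0, 4/3.
Second-derivative test with P''(t) = -6t + 4: P''(0) = 4 > 0 ⇒ local minimum; P''(4/3) = -4 < 0 ⇒ local maximum.
Thus P has its local maximum at t = 4/3, with value -76/27.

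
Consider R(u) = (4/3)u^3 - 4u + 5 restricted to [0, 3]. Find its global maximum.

29

Differentiating, R'(u) = 4u^2 - 4; whose only zero in [0, 3] is u = 1.
Evaluating at the critical points and endpoints: R(0) = 5,  R(1) = 7/3,  R(3) = 29.
So the maximum is R(3) = 29.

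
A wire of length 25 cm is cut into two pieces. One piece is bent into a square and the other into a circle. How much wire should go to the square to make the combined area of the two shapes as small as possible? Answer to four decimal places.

14.0025

Let x be the length used for the square. Square side x/4; circle radius (25−x)/(2π).
A(x) = (x/4)² + π·((25−x)/(2π))² = x²/16 + (25−x)²/(4π) for 0 ≤ x ≤ 25. A'(x) = x/8 − (25−x)/(2π) = 0 gives x = 4·25/(π+4) ≈ 14.0025.
A'' = 1/8 + 1/(2π) > 0, so this gives the minimum combined area; x ≈ 14.0025 cm to the square.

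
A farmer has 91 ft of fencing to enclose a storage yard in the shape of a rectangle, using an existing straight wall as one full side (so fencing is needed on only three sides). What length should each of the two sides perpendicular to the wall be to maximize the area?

Let the sides perpendicular to the wall have length x and the parallel side y, so 2x + y = 91 and the area is A = xy = x(91 − 2x).
A'(x) = 91 − 4x = 0 gives x = 91/4, and A''(x) = −4 < 0 confirms a maximum.
Then y = 91 − 2·91/4 = 91/2 and A = 8281/8.

91/4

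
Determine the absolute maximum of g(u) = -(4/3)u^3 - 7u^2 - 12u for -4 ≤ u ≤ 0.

64/3

The derivative is -4u^2 - 14u - 12, which vanishes at u = -2 and u = -3/2.
Compare values at every candidate in [-4, 0]: g(-4) = 64/3, g(-2) = 20/3, g(-3/2) = 27/4, g(0) = 0.
So the maximum is g(-4) = 64/3.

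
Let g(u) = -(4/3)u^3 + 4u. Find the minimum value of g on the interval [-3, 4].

Differentiating, g'(u) = -4u^2 + 4; which vanishes at u = -1 and u = 1.
Compare values at every candidate in [-3, 4]: g(-3) = 24, g(-1) = -8/3, g(1) = 8/3, g(4) = -208/3.
So the minimum is g(4) = -208/3.

-208/3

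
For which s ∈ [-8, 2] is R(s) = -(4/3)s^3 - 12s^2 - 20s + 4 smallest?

2

R'(s) = -4s^2 - 24s - 20, which vanishes at s = -5 and s = -1.
Evaluating at the critical points and endpoints: R(-8) = 236/3,  R(-5) = -88/3,  R(-1) = 40/3,  R(2) = -284/3.
So the minimum is R(2) = -284/3.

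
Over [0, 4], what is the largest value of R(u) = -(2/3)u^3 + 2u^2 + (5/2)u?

25/3

The derivative is -2u^2 + 4u + 5/2, whose only zero in [0, 4] is u = 5/2.
Candidates: R(0) = 0; R(5/2) = 25/3; R(4) = -2/3.
The maximum over the interval is 25/3, attained at u = 5/2.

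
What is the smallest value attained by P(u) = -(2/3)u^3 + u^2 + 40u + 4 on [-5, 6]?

P'(u) = -2u^2 + 2u + 40, which vanishes at u = -4 and u = 5.
Candidates: P(-5) = -263/3, P(-4) = -292/3, P(5) = 437/3, P(6) = 136.
The minimum over the interval is -292/3, attained at u = -4.

-292/3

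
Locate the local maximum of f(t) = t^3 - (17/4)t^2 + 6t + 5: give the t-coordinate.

f'(t) = 3t^2 - (17/2)t + 6. Setting f'(t) = 0 gives t ∈ {4/3, 3/2}.
f''(t) = 6t - 17/2. f''(4/3) = -1/2 < 0 ⇒ local maximum; f''(3/2) = 1/2 > 0 ⇒ local minimum.
The local maximum is f(4/3) = 211/27.

4/3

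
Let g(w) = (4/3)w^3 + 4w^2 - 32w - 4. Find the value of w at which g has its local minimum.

2

g'(w) = 4w^2 + 8w - 32. Setting g'(w) = 0 gives w ∈ {-4, 2}.
Second-derivative test with g''(w) = 8w + 8: g''(-4) = -24 < 0 ⇒ local maximum; g''(2) = 24 > 0 ⇒ local minimum.
So the local minimum value is g(2) = -124/3.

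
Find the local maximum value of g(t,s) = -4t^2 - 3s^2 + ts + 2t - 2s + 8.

400/47

∂g/∂t = -8t + s + 2 = 0 and ∂g/∂s = t - 6s - 2 = 0, so (t, s) = (10/47, -14/47).
The Hessian has g_{tt} = -8, g_{ss} = -6, g_{ts} = 1, giving D = 47 > 0 with g_{tt} < 0, so the point is a local maximum.
g(10/47, -14/47) = 400/47.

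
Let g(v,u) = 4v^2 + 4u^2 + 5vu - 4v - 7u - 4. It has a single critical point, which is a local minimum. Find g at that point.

∂g/∂v = 8v + 5u - 4 = 0 and ∂g/∂u = 5v + 8u - 7 = 0, so (v, u) = (-1/13, 12/13).
The Hessian has g_{vv} = 8, g_{uu} = 8, g_{vu} = 5, giving D = 39 > 0 with g_{vv} > 0, so the point is a local minimum.
g(-1/13, 12/13) = -92/13.

-92/13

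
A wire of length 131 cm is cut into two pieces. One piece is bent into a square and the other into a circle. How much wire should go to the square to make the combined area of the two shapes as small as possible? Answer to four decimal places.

Let x be the length used for the square. Square side x/4; circle radius (131−x)/(2π).
A(x) = (x/4)² + π·((131−x)/(2π))² = x²/16 + (131−x)²/(4π) for 0 ≤ x ≤ 131. A'(x) = x/8 − (131−x)/(2π) = 0 gives x = 4·131/(π+4) ≈ 73.3730.
A'' = 1/8 + 1/(2π) > 0, so this gives the minimum combined area; x ≈ 73.3730 cm to the square.

73.3730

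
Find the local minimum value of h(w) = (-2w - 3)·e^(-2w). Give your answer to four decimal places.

By the product rule, h'(w) = (4w + 4)·e^(-2w). Since e^(-2w) > 0, the only critical point is w = -1.
h''(-1) has the same sign as 4 > 0, so this is a local minimum.
h(-1) = (-1)·e^(2) ≈ -7.3891.

-7.3891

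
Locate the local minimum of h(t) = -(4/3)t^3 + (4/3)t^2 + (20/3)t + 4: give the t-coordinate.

Critical points: h'(t) = -4t^2 + (8/3)t + 20/3 vanishes at t = -1, 5/3.
Since h''(t) = -8t + 8/3, we get h''(-1) = 32/3 > 0 ⇒ local minimum; h''(5/3) = -32/3 < 0 ⇒ local maximum.
So the local minimum value is h(-1) = 0.

-1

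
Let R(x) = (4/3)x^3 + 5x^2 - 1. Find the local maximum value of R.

Critical points: R'(x) = 4x^2 + 10x vanishes at x = -5/2, 0.
Second-derivative test with R''(x) = 8x + 10: R''(-5/2) = -10 < 0 ⇒ local maximum; R''(0) = 10 > 0 ⇒ local minimum.
So the local maximum value is R(-5/2) = 113/12.

113/12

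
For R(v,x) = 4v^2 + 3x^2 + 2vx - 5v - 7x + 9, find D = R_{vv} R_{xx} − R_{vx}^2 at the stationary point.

44

∂R/∂v = 8v + 2x - 5 = 0 and ∂R/∂x = 2v + 6x - 7 = 0, so (v, x) = (4/11, 23/22).
The Hessian has R_{vv} = 8, R_{xx} = 6, R_{vx} = 2, giving D = 44 > 0 with R_{vv} > 0, so the point is a local minimum.
D = (8)·(6) − (2)^2 = 44.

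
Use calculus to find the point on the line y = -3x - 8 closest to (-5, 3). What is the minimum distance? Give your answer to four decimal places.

Minimize D(x)^2 = (x + 5)^2 + (-3x - 11)^2.
d/dx[D^2] = 2(x + 5) + 2·(-3)·(-3x - 11) = 0 ⇒ x = -19/5.
Then y = 17/5 and the distance is √(8/5) ≈ 1.2649.

1.2649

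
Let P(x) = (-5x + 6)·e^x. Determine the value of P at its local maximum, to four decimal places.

6.1070

Differentiating with the product rule gives P'(x) = (-5x + 1)·e^x. Since e^x > 0, the only critical point is x = 1/5.
P''(1/5) has the same sign as -5 < 0, so this is a local maximum.
P(1/5) = (5)·e^(1/5) ≈ 6.1070.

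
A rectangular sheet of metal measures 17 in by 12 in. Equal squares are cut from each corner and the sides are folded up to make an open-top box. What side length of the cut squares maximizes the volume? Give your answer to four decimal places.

2.3112

With cut size x, the volume is V(x) = x(17 − 2x)(12 − 2x) for 0 < x < 6.
V'(x) = 12x^2 − 116x + 204. Setting V'(x) = 0 gives x ≈ 2.3112 (the root in (0, 6)).
V''(x) = 24x − 116 is negative there, so this is the maximum; V ≈ 211.0518.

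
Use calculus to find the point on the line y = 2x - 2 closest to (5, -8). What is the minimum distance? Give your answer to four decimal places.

7.1554

Minimize D(x)^2 = (x - 5)^2 + (2x + 6)^2.
d/dx[D^2] = 2(x - 5) + 2·2·(2x + 6) = 0 ⇒ x = -7/5.
Then y = -24/5 and the distance is √(256/5) ≈ 7.1554.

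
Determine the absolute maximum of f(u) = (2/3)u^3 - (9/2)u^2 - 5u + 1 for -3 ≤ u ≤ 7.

Differentiating, f'(u) = 2u^2 - 9u - 5; which vanishes at u = -1/2 and u = 5.
Compare values at every candidate in [-3, 7]: f(-3) = -85/2,  f(-1/2) = 55/24,  f(5) = -319/6,  f(7) = -155/6.
So the maximum is f(-1/2) = 55/24.

55/24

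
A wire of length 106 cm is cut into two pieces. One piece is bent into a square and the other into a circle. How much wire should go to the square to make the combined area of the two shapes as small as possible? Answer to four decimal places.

Let x be the length used for the square. Square side x/4; circle radius (106−x)/(2π).
A(x) = (x/4)² + π·((106−x)/(2π))² = x²/16 + (106−x)²/(4π) for 0 ≤ x ≤ 106. A'(x) = x/8 − (106−x)/(2π) = 0 gives x = 4·106/(π+4) ≈ 59.3705.
A'' = 1/8 + 1/(2π) > 0, so this gives the minimum combined area; x ≈ 59.3705 cm to the square.

59.3705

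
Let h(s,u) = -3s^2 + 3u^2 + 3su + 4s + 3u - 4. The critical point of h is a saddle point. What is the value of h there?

-13/3

∂h/∂s = -6s + 3u + 4 = 0 and ∂h/∂u = 3s + 6u + 3 = 0, so (s, u) = (1/3, -2/3).
The Hessian has h_{ss} = -6, h_{uu} = 6, h_{su} = 3, giving D = -45 < 0, so the point is a saddle point.
h(1/3, -2/3) = -13/3.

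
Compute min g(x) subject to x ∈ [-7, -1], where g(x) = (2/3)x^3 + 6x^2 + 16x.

-140/3

Differentiating, g'(x) = 2x^2 + 12x + 16; which vanishes at x = -4 and x = -2.
Evaluating at the critical points and endpoints: g(-7) = -140/3; g(-4) = -32/3; g(-2) = -40/3; g(-1) = -32/3.
So the minimum is g(-7) = -140/3.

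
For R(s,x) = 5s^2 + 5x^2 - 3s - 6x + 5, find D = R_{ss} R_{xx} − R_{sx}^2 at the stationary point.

∂R/∂s = 10s - 3 = 0 and ∂R/∂x = 10x - 6 = 0, so (s, x) = (3/10, 3/5).
The Hessian has R_{ss} = 10, R_{xx} = 10, R_{sx} = 0, giving D = 100 > 0 with R_{ss} > 0, so the point is a local minimum.
D = (10)·(10) − (0)^2 = 100.

100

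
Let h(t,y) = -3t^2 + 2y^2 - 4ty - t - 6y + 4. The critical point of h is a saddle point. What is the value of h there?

39/20

∂h/∂t = -6t - 4y - 1 = 0 and ∂h/∂y = -4t + 4y - 6 = 0, so (t, y) = (-7/10, 4/5).
The Hessian has h_{tt} = -6, h_{yy} = 4, h_{ty} = -4, giving D = -40 < 0, so the point is a saddle point.
h(-7/10, 4/5) = 39/20.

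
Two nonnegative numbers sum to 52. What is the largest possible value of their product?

676

With x + y = 52, the product is P(x) = x(52 − x).
P'(x) = 52 − 2x = 0 gives x = 26; P'' = −2 < 0, so this is the maximum.
P = 26·26 = 676.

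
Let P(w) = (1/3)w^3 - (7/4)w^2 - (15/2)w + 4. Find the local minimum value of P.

-427/12

P'(w) = w^2 - (7/2)w - 15/2. Setting P'(w) = 0 gives w ∈ {-3/2, 5}.
Since P''(w) = 2w - 7/2, we get P''(-3/2) = -13/2 < 0 ⇒ local maximum; P''(5) = 13/2 > 0 ⇒ local minimum.
The local minimum is P(5) = -427/12.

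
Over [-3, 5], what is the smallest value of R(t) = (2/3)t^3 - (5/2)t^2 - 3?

Differentiating, R'(t) = 2t^2 - 5t; which vanishes at t = 0 and t = 5/2.
Evaluating at the critical points and endpoints: R(-3) = -87/2,  R(0) = -3,  R(5/2) = -197/24,  R(5) = 107/6.
So the minimum is R(-3) = -87/2.

-87/2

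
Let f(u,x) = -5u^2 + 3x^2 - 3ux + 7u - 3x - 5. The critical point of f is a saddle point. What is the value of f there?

∂f/∂u = -10u - 3x + 7 = 0 and ∂f/∂x = -3u + 6x - 3 = 0, so (u, x) = (11/23, 17/23).
The Hessian has f_{uu} = -10, f_{xx} = 6, f_{ux} = -3, giving D = -69 < 0, so the point is a saddle point.
f(11/23, 17/23) = -102/23.

-102/23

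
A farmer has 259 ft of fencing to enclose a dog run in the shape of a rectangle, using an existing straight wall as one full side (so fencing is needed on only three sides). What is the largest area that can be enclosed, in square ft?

Let the sides perpendicular to the wall have length x and the parallel side y, so 2x + y = 259 and the area is A = xy = x(259 − 2x).
A'(x) = 259 − 4x = 0 gives x = 259/4, and A''(x) = −4 < 0 confirms a maximum.
Then y = 259 − 2·259/4 = 259/2 and A = 67081/8.

67081/8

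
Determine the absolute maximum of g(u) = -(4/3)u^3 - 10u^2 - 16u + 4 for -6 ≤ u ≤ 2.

28

g'(u) = -4u^2 - 20u - 16, which vanishes at u = -4 and u = -1.
Candidates: g(-6) = 28,  g(-4) = -20/3,  g(-1) = 34/3,  g(2) = -236/3.
So the maximum is g(-6) = 28.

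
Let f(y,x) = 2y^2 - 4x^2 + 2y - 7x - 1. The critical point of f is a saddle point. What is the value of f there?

25/16

∂f/∂y = 4y + 2 = 0 and ∂f/∂x = -8x - 7 = 0, so (y, x) = (-1/2, -7/8).
The Hessian has f_{yy} = 4, f_{xx} = -8, f_{yx} = 0, giving D = -32 < 0, so the point is a saddle point.
f(-1/2, -7/8) = 25/16.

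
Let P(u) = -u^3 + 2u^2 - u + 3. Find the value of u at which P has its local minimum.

P'(u) = -3u^2 + 4u - 1. Setting P'(u) = 0 gives u ∈ {1/3, 1}.
Since P''(u) = -6u + 4, we get P''(1/3) = 2 > 0 ⇒ local minimum; P''(1) = -2 < 0 ⇒ local maximum.
Thus P has its local minimum at u = 1/3, with value 77/27.

1/3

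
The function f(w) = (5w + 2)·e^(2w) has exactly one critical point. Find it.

-9/10

f'(w) = 5·e^(2w) + (5w + 2)·2·e^(2w) = (10w + 9)·e^(2w). Since e^(2w) > 0, the only critical point is w = -9/10.
f''(-9/10) has the same sign as 10 > 0, so this is a local minimum.
f(-9/10) = (-5/2)·e^(-9/5) ≈ -0.4132.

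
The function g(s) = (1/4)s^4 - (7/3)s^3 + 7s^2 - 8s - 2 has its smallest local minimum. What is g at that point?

-22/3

g'(s) = s^3 - 7s^2 + 14s - 8 = 0 at s = 1, 2, 4.
g''(s) = 3s^2 - 14s + 14. g''(1) = 3 > 0 ⇒ local minimum; g''(2) = -2 < 0 ⇒ local maximum; g''(4) = 6 > 0 ⇒ local minimum.
Thus g has its smallest local minimum at s = 4, with value -22/3.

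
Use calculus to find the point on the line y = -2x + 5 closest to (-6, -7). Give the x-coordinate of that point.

18/5

Minimize D(x)^2 = (x + 6)^2 + (-2x + 12)^2.
d/dx[D^2] = 2(x + 6) + 2·(-2)·(-2x + 12) = 0 ⇒ x = 18/5.
Then y = -11/5 and the distance is √(576/5) ≈ 10.7331.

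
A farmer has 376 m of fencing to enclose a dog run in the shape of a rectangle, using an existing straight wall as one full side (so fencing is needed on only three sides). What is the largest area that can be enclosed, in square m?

Let the sides perpendicular to the wall have length x and the parallel side y, so 2x + y = 376 and the area is A = xy = x(376 − 2x).
A'(x) = 376 − 4x = 0 gives x = 94, and A''(x) = −4 < 0 confirms a maximum.
Then y = 376 − 2·94 = 188 and A = 17672.

17672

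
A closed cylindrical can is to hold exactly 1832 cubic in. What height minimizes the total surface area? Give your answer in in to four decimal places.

13.2621

With radius r and height h, πr²h = 1832 so h = 1832/(πr²), and S(r) = 2πr² + 2πrh = 2πr² + 2·1832/r.
S'(r) = 4πr − 2·1832/r² = 0 ⇒ r³ = 1832/(2π), so r ≈ 6.6310 and h = 2r ≈ 13.2621.
S''(r) = 4π + 4·1832/r³ > 0, so this is the minimum; S ≈ 828.8288.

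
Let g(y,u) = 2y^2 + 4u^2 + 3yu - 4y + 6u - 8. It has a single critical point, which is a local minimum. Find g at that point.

-392/23

∂g/∂y = 4y + 3u - 4 = 0 and ∂g/∂u = 3y + 8u + 6 = 0, so (y, u) = (50/23, -36/23).
The Hessian has g_{yy} = 4, g_{uu} = 8, g_{yu} = 3, giving D = 23 > 0 with g_{yy} > 0, so the point is a local minimum.
g(50/23, -36/23) = -392/23.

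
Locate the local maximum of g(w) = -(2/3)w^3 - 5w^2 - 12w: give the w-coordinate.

g'(w) = -2w^2 - 10w - 12. Setting g'(w) = 0 gives w ∈ {-3, -2}.
Second-derivative test with g''(w) = -4w - 10: g''(-3) = 2 > 0 ⇒ local minimum; g''(-2) = -2 < 0 ⇒ local maximum.
Thus g has its local maximum at w = -2, with value 28/3.

-2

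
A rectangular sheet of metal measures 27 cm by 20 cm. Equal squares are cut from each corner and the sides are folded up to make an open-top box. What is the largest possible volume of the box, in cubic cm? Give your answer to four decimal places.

914.1345

With cut size x, the volume is V(x) = x(27 − 2x)(20 − 2x) for 0 < x < 10.
V'(x) = 12x^2 − 188x + 540. Setting V'(x) = 0 gives x ≈ 3.7884 (the root in (0, 10)).
V''(x) = 24x − 188 is negative there, so this is the maximum; V ≈ 914.1345.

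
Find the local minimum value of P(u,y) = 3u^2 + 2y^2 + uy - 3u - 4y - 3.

-123/23

∂P/∂u = 6u + y - 3 = 0 and ∂P/∂y = u + 4y - 4 = 0, so (u, y) = (8/23, 21/23).
The Hessian has P_{uu} = 6, P_{yy} = 4, P_{uy} = 1, giving D = 23 > 0 with P_{uu} > 0, so the point is a local minimum.
P(8/23, 21/23) = -123/23.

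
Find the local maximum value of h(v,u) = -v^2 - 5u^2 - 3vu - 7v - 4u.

∂h/∂v = -2v - 3u - 7 = 0 and ∂h/∂u = -3v - 10u - 4 = 0, so (v, u) = (-58/11, 13/11).
The Hessian has h_{vv} = -2, h_{uu} = -10, h_{vu} = -3, giving D = 11 > 0 with h_{vv} < 0, so the point is a local maximum.
h(-58/11, 13/11) = 177/11.

177/11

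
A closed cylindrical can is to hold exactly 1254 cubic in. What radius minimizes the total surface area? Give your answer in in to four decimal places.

5.8439

With radius r and height h, πr²h = 1254 so h = 1254/(πr²), and S(r) = 2πr² + 2πrh = 2πr² + 2·1254/r.
S'(r) = 4πr − 2·1254/r² = 0 ⇒ r³ = 1254/(2π), so r ≈ 5.8439 and h = 2r ≈ 11.6879.
S''(r) = 4π + 4·1254/r³ > 0, so this is the minimum; S ≈ 643.7436.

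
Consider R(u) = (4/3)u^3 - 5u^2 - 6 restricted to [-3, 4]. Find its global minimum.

-87

The derivative is 4u^2 - 10u, which vanishes at u = 0 and u = 5/2.
Evaluating at the critical points and endpoints: R(-3) = -87, R(0) = -6, R(5/2) = -197/12, R(4) = -2/3.
So the minimum is R(-3) = -87.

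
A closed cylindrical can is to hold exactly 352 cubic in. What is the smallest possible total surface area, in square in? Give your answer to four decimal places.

With radius r and height h, πr²h = 352 so h = 352/(πr²), and S(r) = 2πr² + 2πrh = 2πr² + 2·352/r.
S'(r) = 4πr − 2·352/r² = 0 ⇒ r³ = 352/(2π), so r ≈ 3.8264 and h = 2r ≈ 7.6528.
S''(r) = 4π + 4·352/r³ > 0, so this is the minimum; S ≈ 275.9792.

275.9792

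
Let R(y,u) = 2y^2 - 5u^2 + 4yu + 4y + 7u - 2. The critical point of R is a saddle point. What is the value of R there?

-103/28

∂R/∂y = 4y + 4u + 4 = 0 and ∂R/∂u = 4y - 10u + 7 = 0, so (y, u) = (-17/14, 3/14).
The Hessian has R_{yy} = 4, R_{uu} = -10, R_{yu} = 4, giving D = -56 < 0, so the point is a saddle point.
R(-17/14, 3/14) = -103/28.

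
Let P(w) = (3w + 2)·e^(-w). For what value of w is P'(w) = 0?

By the product rule, P'(w) = (-3w + 1)·e^(-w). Since e^(-w) > 0, the only critical point is w = 1/3.
P''(1/3) has the same sign as -3 < 0, so this is a local maximum.
P(1/3) = (3)·e^(-1/3) ≈ 2.1496.

1/3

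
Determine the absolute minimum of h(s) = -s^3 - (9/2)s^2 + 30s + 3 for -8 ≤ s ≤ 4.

-269/2

h'(s) = -3s^2 - 9s + 30, which vanishes at s = -5 and s = 2.
Evaluating at the critical points and endpoints: h(-8) = -13,  h(-5) = -269/2,  h(2) = 37,  h(4) = -13.
The minimum over the interval is -269/2, attained at s = -5.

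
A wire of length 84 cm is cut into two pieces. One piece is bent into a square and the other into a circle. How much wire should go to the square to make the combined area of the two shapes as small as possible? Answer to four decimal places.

47.0483

Let x be the length used for the square. Square side x/4; circle radius (84−x)/(2π).
A(x) = (x/4)² + π·((84−x)/(2π))² = x²/16 + (84−x)²/(4π) for 0 ≤ x ≤ 84. A'(x) = x/8 − (84−x)/(2π) = 0 gives x = 4·84/(π+4) ≈ 47.0483.
A'' = 1/8 + 1/(2π) > 0, so this gives the minimum combined area; x ≈ 47.0483 cm to the square.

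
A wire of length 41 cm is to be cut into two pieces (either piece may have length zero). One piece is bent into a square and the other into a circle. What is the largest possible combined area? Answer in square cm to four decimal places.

133.7697

Let x be the length used for the square. Square side x/4; circle radius (41−x)/(2π).
A(x) = (x/4)² + π·((41−x)/(2π))² = x²/16 + (41−x)²/(4π) for 0 ≤ x ≤ 41. A'(x) = x/8 − (41−x)/(2π) = 0 gives x = 4·41/(π+4) ≈ 22.9641.
A'' > 0, so the interior critical point is a minimum; the maximum is at an endpoint. A(0) = 133.7697 and A(41) = 105.0625, so the largest area is 133.7697.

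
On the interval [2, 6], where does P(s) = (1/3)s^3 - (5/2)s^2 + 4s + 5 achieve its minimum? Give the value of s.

P'(s) = s^2 - 5s + 4, whose only zero in [2, 6] is s = 4.
Evaluating at the critical points and endpoints: P(2) = 17/3; P(4) = 7/3; P(6) = 11.
Hence the absolute minimum is 7/3 at s = 4.

4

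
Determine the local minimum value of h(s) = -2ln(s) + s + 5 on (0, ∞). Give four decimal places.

h'(s) = -2/s + 1 = 0 gives s = 2.
h''(s) = 2/s², which is positive for s > 0, so this is a local minimum.
h(2) = -2·ln(2) + 2 + 5 ≈ 5.6137.

5.6137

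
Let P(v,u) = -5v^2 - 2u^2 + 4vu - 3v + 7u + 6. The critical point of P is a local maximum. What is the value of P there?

∂P/∂v = -10v + 4u - 3 = 0 and ∂P/∂u = 4v - 4u + 7 = 0, so (v, u) = (2/3, 29/12).
The Hessian has P_{vv} = -10, P_{uu} = -4, P_{vu} = 4, giving D = 24 > 0 with P_{vv} < 0, so the point is a local maximum.
P(2/3, 29/12) = 323/24.

323/24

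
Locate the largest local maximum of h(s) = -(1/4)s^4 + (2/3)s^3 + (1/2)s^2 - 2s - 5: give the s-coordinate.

h'(s) = -s^3 + 2s^2 + s - 2 = 0 at s = -1, 1, 2.
Since h''(s) = -3s^2 + 4s + 1, we get h''(-1) = -6 < 0 ⇒ local maximum; h''(1) = 2 > 0 ⇒ local minimum; h''(2) = -3 < 0 ⇒ local maximum.
So the largest local maximum value is h(-1) = -41/12.

-1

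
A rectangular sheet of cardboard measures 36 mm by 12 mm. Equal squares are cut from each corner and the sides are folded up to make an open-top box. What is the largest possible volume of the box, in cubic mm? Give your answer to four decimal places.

545.2966

With cut size x, the volume is V(x) = x(36 − 2x)(12 − 2x) for 0 < x < 6.
V'(x) = 12x^2 − 192x + 432. Setting V'(x) = 0 gives x ≈ 2.7085 (the root in (0, 6)).
V''(x) = 24x − 192 is negative there, so this is the maximum; V ≈ 545.2966.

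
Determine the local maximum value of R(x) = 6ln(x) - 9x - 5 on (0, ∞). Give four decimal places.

-13.4328

R'(x) = 6/x − 9 = 0 gives x = 2/3.
R''(x) = -6/x², which is negative for x > 0, so this is a local maximum.
R(2/3) = 6·ln(2/3) - 6 - 5 ≈ -13.4328.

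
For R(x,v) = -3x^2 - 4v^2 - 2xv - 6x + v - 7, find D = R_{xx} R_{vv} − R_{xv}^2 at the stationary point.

44

∂R/∂x = -6x - 2v - 6 = 0 and ∂R/∂v = -2x - 8v + 1 = 0, so (x, v) = (-25/22, 9/22).
The Hessian has R_{xx} = -6, R_{vv} = -8, R_{xv} = -2, giving D = 44 > 0 with R_{xx} < 0, so the point is a local maximum.
D = (-6)·(-8) − (-2)^2 = 44.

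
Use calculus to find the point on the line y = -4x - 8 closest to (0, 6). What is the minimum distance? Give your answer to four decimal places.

3.3955

Minimize D(x)^2 = (x + 0)^2 + (-4x - 14)^2.
d/dx[D^2] = 2(x + 0) + 2·(-4)·(-4x - 14) = 0 ⇒ x = -56/17.
Then y = 88/17 and the distance is √(196/17) ≈ 3.3955.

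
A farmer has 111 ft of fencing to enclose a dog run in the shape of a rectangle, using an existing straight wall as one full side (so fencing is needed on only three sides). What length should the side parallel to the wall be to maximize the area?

Let the sides perpendicular to the wall have length x and the parallel side y, so 2x + y = 111 and the area is A = xy = x(111 − 2x).
A'(x) = 111 − 4x = 0 gives x = 111/4, and A''(x) = −4 < 0 confirms a maximum.
Then y = 111 − 2·111/4 = 111/2 and A = 12321/8.

111/2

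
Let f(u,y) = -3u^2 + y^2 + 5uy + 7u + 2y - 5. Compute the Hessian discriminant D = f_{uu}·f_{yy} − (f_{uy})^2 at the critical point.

-37

∂f/∂u = -6u + 5y + 7 = 0 and ∂f/∂y = 5u + 2y + 2 = 0, so (u, y) = (4/37, -47/37).
The Hessian has f_{uu} = -6, f_{yy} = 2, f_{uy} = 5, giving D = -37 < 0, so the point is a saddle point.
D = (-6)·(2) − (5)^2 = -37.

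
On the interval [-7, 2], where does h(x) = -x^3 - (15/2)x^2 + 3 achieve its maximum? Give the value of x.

0

The derivative is -3x^2 - 15x, which vanishes at x = -5 and x = 0.
Compare values at every candidate in [-7, 2]: h(-7) = -43/2; h(-5) = -119/2; h(0) = 3; h(2) = -35.
So the maximum is h(0) = 3.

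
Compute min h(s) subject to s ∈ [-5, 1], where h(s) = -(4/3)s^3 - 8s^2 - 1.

-131/3

h'(s) = -4s^2 - 16s, which vanishes at s = -4 and s = 0.
Evaluating at the critical points and endpoints: h(-5) = -103/3, h(-4) = -131/3, h(0) = -1, h(1) = -31/3.
The minimum over the interval is -131/3, attained at s = -4.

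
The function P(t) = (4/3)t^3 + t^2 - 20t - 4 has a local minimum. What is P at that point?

P'(t) = 4t^2 + 2t - 20. Setting P'(t) = 0 gives t ∈ {-5/2, 2}.
P''(t) = 8t + 2. P''(-5/2) = -18 < 0 ⇒ local maximum; P''(2) = 18 > 0 ⇒ local minimum.
Thus P has its local minimum at t = 2, with value -88/3.

-88/3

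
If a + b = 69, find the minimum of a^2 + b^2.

With a + b = 69, a^2 + b^2 = a^2 + (69 − a)^2.
The derivative 2a − 2(69 − a) = 4a − 138 vanishes at a = 69/2; second derivative 4 > 0, a minimum.
The minimum is 2·(69/2)^2 = 4761/2.

4761/2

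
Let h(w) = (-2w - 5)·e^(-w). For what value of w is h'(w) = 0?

-3/2

By the product rule, h'(w) = (2w + 3)·e^(-w). Since e^(-w) > 0, the only critical point is w = -3/2.
h''(-3/2) has the same sign as 2 > 0, so this is a local minimum.
h(-3/2) = (-2)·e^(3/2) ≈ -8.9634.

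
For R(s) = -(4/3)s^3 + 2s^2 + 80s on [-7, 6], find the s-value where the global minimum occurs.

R'(s) = -4s^2 + 4s + 80, which vanishes at s = -4 and s = 5.
Evaluating at the critical points and endpoints: R(-7) = -14/3,  R(-4) = -608/3,  R(5) = 850/3,  R(6) = 264.
Hence the absolute minimum is -608/3 at s = -4.

-4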